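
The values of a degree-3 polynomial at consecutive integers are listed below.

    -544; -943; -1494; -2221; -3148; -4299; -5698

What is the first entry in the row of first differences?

First differences: -399, -551, -727, -927, -1151, -1399
Second differences: -152, -176, -200, -224, -248
Third differences: -24, -24, -24, -24

-399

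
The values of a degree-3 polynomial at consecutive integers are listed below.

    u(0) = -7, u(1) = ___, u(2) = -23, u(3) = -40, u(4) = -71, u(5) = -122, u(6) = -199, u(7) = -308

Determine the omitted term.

Using the last 6 terms:
-17, -31, -51, -77, -109
-14, -20, -26, -32
-6, -6, -6
Constant third difference = -6.
Extend backward: -14 + 6 = -8;  -17 + 8 = -9;  -23 + 9 = -14

-14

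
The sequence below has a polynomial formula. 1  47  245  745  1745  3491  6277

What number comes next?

10445

First differences: 46, 198, 500, 1000, 1746, 2786
Second differences: 152, 302, 500, 746, 1040
Third differences: 150, 198, 246, 294
Fourth differences: 48, 48, 48
Fourth differences constant at 48.
294 + 48 = 342;  1040 + 342 = 1382;  2786 + 1382 = 4168;  6277 + 4168 = 10445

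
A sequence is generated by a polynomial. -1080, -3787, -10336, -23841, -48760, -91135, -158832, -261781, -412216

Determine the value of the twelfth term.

-1310377

First differences: -2707, -6549, -13505, -24919, -42375, -67697, -102949, -150435
Second differences: -3842, -6956, -11414, -17456, -25322, -35252, -47486
Third differences: -3114, -4458, -6042, -7866, -9930, -12234
Fourth differences: -1344, -1584, -1824, -2064, -2304
Fifth differences: -240, -240, -240, -240
Constant fifth difference = -240, so extend:
-2304 − 240 = -2544;  -12234 − 2544 = -14778;  -47486 − 14778 = -62264;  -150435 − 62264 = -212699;  -412216 − 212699 = -624915
-2544 − 240 = -2784;  -14778 − 2784 = -17562;  -62264 − 17562 = -79826;  -212699 − 79826 = -292525;  -624915 − 292525 = -917440
-2784 − 240 = -3024;  -17562 − 3024 = -20586;  -79826 − 20586 = -100412;  -292525 − 100412 = -392937;  -917440 − 392937 = -1310377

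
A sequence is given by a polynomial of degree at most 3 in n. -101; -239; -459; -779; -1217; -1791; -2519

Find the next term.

First differences: -138, -220, -320, -438, -574, -728
Second differences: -82, -100, -118, -136, -154
Third differences: -18, -18, -18, -18
The third differences are constant (-18).
-154 − 18 = -172;  -728 − 172 = -900;  -2519 − 900 = -3419

-3419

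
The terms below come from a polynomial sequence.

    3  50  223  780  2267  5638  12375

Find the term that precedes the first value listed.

-8

Δ: 47, 173, 557, 1487, 3371, 6737
Δ²: 126, 384, 930, 1884, 3366
Δ³: 258, 546, 954, 1482
Δ⁴: 288, 408, 528
Δ⁵: 120, 120
The fifth differences are constant at 120.
Work back: 288 − 120 = 168;  258 − 168 = 90;  126 − 90 = 36;  47 − 36 = 11;  3 − 11 = -8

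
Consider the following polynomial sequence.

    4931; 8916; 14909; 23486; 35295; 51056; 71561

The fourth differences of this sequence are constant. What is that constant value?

72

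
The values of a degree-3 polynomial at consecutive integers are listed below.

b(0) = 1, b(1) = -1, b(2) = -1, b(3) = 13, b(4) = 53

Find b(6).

First differences: -2, 0, 14, 40
Second differences: 2, 14, 26
Third differences: 12, 12
Third differences constant at 12.
26 + 12 = 38;  40 + 38 = 78;  53 + 78 = 131
38 + 12 = 50;  78 + 50 = 128;  131 + 128 = 259

259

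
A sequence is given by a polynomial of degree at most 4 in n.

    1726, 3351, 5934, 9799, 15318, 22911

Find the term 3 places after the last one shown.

63054

Δ: 1625, 2583, 3865, 5519, 7593
Δ²: 958, 1282, 1654, 2074
Δ³: 324, 372, 420
Δ⁴: 48, 48
The fourth differences are constant (48).
420 + 48 = 468;  2074 + 468 = 2542;  7593 + 2542 = 10135;  22911 + 10135 = 33046
468 + 48 = 516;  2542 + 516 = 3058;  10135 + 3058 = 13193;  33046 + 13193 = 46239
516 + 48 = 564;  3058 + 564 = 3622;  13193 + 3622 = 16815;  46239 + 16815 = 63054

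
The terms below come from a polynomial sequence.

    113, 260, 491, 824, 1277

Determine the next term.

1868

First differences: 147, 231, 333, 453
Second differences: 84, 102, 120
Third differences: 18, 18
Third differences constant at 18.
120 + 18 = 138;  453 + 138 = 591;  1277 + 591 = 1868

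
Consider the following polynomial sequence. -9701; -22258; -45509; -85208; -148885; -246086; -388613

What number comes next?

-590764

First differences: -12557, -23251, -39699, -63677, -97201, -142527
Second differences: -10694, -16448, -23978, -33524, -45326
Third differences: -5754, -7530, -9546, -11802
Fourth differences: -1776, -2016, -2256
Fifth differences: -240, -240
Fifth differences constant at -240.
-2256 − 240 = -2496;  -11802 − 2496 = -14298;  -45326 − 14298 = -59624;  -142527 − 59624 = -202151;  -388613 − 202151 = -590764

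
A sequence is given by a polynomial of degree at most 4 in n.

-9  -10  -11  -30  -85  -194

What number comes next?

-375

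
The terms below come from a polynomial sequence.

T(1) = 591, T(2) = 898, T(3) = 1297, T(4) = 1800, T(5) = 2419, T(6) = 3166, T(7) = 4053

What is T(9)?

First differences: 307 , 399 , 503 , 619 , 747 , 887
Second differences: 92 , 104 , 116 , 128 , 140
Third differences: 12 , 12 , 12 , 12
Third differences constant at 12.
140 + 12 = 152;  887 + 152 = 1039;  4053 + 1039 = 5092
152 + 12 = 164;  1039 + 164 = 1203;  5092 + 1203 = 6295

6295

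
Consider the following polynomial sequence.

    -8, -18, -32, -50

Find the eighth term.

-162

-10, -14, -18
-4, -4
Second differences constant at -4.
-18 − 4 = -22;  -50 − 22 = -72
-22 − 4 = -26;  -72 − 26 = -98
-26 − 4 = -30;  -98 − 30 = -128
-30 − 4 = -34;  -128 − 34 = -162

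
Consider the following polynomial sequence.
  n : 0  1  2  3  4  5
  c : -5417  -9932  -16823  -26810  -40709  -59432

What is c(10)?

-4515 , -6891 , -9987 , -13899 , -18723
-2376 , -3096 , -3912 , -4824
-720 , -816 , -912
-96 , -96
Constant fourth difference = -96, so extend:
-912 − 96 = -1008;  -4824 − 1008 = -5832;  -18723 − 5832 = -24555;  -59432 − 24555 = -83987
-1008 − 96 = -1104;  -5832 − 1104 = -6936;  -24555 − 6936 = -31491;  -83987 − 31491 = -115478
-1104 − 96 = -1200;  -6936 − 1200 = -8136;  -31491 − 8136 = -39627;  -115478 − 39627 = -155105
-1200 − 96 = -1296;  -8136 − 1296 = -9432;  -39627 − 9432 = -49059;  -155105 − 49059 = -204164
-1296 − 96 = -1392;  -9432 − 1392 = -10824;  -49059 − 10824 = -59883;  -204164 − 59883 = -264047

-264047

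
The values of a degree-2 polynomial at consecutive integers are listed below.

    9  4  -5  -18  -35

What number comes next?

-56

-5  -9  -13  -17
-4  -4  -4
Constant second difference = -4, so extend:
-17 − 4 = -21;  -35 − 21 = -56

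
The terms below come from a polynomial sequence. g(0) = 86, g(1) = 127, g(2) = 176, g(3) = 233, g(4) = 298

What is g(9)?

743

41  49  57  65
8  8  8
The second differences are constant (8).
65 + 8 = 73;  298 + 73 = 371
73 + 8 = 81;  371 + 81 = 452
81 + 8 = 89;  452 + 89 = 541
89 + 8 = 97;  541 + 97 = 638
97 + 8 = 105;  638 + 105 = 743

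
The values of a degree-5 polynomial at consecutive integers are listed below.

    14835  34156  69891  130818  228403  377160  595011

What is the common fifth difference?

360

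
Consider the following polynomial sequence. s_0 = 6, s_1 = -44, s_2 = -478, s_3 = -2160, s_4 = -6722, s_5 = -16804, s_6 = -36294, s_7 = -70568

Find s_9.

D1: -50 , -434 , -1682 , -4562 , -10082 , -19490 , -34274
D2: -384 , -1248 , -2880 , -5520 , -9408 , -14784
D3: -864 , -1632 , -2640 , -3888 , -5376
D4: -768 , -1008 , -1248 , -1488
D5: -240 , -240 , -240
Fifth differences constant at -240.
-1488 − 240 = -1728;  -5376 − 1728 = -7104;  -14784 − 7104 = -21888;  -34274 − 21888 = -56162;  -70568 − 56162 = -126730
-1728 − 240 = -1968;  -7104 − 1968 = -9072;  -21888 − 9072 = -30960;  -56162 − 30960 = -87122;  -126730 − 87122 = -213852

-213852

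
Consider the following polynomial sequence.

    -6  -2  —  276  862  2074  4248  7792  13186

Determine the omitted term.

Using the last 6 terms:
586  1212  2174  3544  5394
626  962  1370  1850
336  408  480
72  72
Constant fourth difference = 72.
Extend backward: 336 − 72 = 264;  626 − 264 = 362;  586 − 362 = 224;  276 − 224 = 52

52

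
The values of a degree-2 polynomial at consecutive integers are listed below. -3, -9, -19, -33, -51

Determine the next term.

D1: -6  -10  -14  -18
D2: -4  -4  -4
Constant second difference = -4, so extend:
-18 − 4 = -22;  -51 − 22 = -73

-73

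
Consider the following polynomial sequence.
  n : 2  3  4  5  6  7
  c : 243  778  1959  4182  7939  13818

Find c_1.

First differences: 535  1181  2223  3757  5879
Second differences: 646  1042  1534  2122
Third differences: 396  492  588
Fourth differences: 96  96
The fourth differences are constant at 96.
Work back: 396 − 96 = 300;  646 − 300 = 346;  535 − 346 = 189;  243 − 189 = 54

54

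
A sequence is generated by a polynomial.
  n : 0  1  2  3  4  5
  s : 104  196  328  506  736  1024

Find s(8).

First differences: 92, 132, 178, 230, 288
Second differences: 40, 46, 52, 58
Third differences: 6, 6, 6
Constant third difference = 6, so extend:
58 + 6 = 64;  288 + 64 = 352;  1024 + 352 = 1376
64 + 6 = 70;  352 + 70 = 422;  1376 + 422 = 1798
70 + 6 = 76;  422 + 76 = 498;  1798 + 498 = 2296

2296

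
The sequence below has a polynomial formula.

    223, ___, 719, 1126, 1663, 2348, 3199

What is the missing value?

424

Using the last 5 terms:
First differences: 407, 537, 685, 851
Second differences: 130, 148, 166
Third differences: 18, 18
Constant third difference = 18.
Extend backward: 130 − 18 = 112;  407 − 112 = 295;  719 − 295 = 424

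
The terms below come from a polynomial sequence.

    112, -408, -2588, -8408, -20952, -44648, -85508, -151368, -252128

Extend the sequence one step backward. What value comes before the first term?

-520, -2180, -5820, -12544, -23696, -40860, -65860, -100760
-1660, -3640, -6724, -11152, -17164, -25000, -34900
-1980, -3084, -4428, -6012, -7836, -9900
-1104, -1344, -1584, -1824, -2064
-240, -240, -240, -240
The fifth differences are constant at -240.
Work back: -1104 + 240 = -864;  -1980 + 864 = -1116;  -1660 + 1116 = -544;  -520 + 544 = 24;  112 − 24 = 88

88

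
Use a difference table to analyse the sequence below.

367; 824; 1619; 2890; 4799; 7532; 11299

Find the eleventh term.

D1: 457, 795, 1271, 1909, 2733, 3767
D2: 338, 476, 638, 824, 1034
D3: 138, 162, 186, 210
D4: 24, 24, 24
Fourth differences constant at 24.
210 + 24 = 234;  1034 + 234 = 1268;  3767 + 1268 = 5035;  11299 + 5035 = 16334
234 + 24 = 258;  1268 + 258 = 1526;  5035 + 1526 = 6561;  16334 + 6561 = 22895
258 + 24 = 282;  1526 + 282 = 1808;  6561 + 1808 = 8369;  22895 + 8369 = 31264
282 + 24 = 306;  1808 + 306 = 2114;  8369 + 2114 = 10483;  31264 + 10483 = 41747

41747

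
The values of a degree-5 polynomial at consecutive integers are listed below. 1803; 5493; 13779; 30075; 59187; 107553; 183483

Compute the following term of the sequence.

297399

D1: 3690, 8286, 16296, 29112, 48366, 75930
D2: 4596, 8010, 12816, 19254, 27564
D3: 3414, 4806, 6438, 8310
D4: 1392, 1632, 1872
D5: 240, 240
Constant fifth difference = 240, so extend:
1872 + 240 = 2112;  8310 + 2112 = 10422;  27564 + 10422 = 37986;  75930 + 37986 = 113916;  183483 + 113916 = 297399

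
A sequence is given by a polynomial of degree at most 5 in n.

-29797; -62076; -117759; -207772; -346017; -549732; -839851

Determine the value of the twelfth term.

-4623276

-32279 , -55683 , -90013 , -138245 , -203715 , -290119
-23404 , -34330 , -48232 , -65470 , -86404
-10926 , -13902 , -17238 , -20934
-2976 , -3336 , -3696
-360 , -360
Constant fifth difference = -360, so extend:
-3696 − 360 = -4056;  -20934 − 4056 = -24990;  -86404 − 24990 = -111394;  -290119 − 111394 = -401513;  -839851 − 401513 = -1241364
-4056 − 360 = -4416;  -24990 − 4416 = -29406;  -111394 − 29406 = -140800;  -401513 − 140800 = -542313;  -1241364 − 542313 = -1783677
-4416 − 360 = -4776;  -29406 − 4776 = -34182;  -140800 − 34182 = -174982;  -542313 − 174982 = -717295;  -1783677 − 717295 = -2500972
-4776 − 360 = -5136;  -34182 − 5136 = -39318;  -174982 − 39318 = -214300;  -717295 − 214300 = -931595;  -2500972 − 931595 = -3432567
-5136 − 360 = -5496;  -39318 − 5496 = -44814;  -214300 − 44814 = -259114;  -931595 − 259114 = -1190709;  -3432567 − 1190709 = -4623276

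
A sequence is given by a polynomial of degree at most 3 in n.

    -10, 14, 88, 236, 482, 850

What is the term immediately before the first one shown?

-8

D1: 24  74  148  246  368
D2: 50  74  98  122
D3: 24  24  24
The third differences are constant at 24.
Work back: 50 − 24 = 26;  24 − 26 = -2;  -10 + 2 = -8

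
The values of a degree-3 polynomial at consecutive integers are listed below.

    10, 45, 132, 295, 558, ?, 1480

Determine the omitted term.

Using the first 5 terms:
35  87  163  263
52  76  100
24  24
Constant third difference = 24.
Extend forward: 100 + 24 = 124;  263 + 124 = 387;  558 + 387 = 945

945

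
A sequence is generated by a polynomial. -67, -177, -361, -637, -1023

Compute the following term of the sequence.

-1537

D1: -110 , -184 , -276 , -386
D2: -74 , -92 , -110
D3: -18 , -18
Constant third difference = -18, so extend:
-110 − 18 = -128;  -386 − 128 = -514;  -1023 − 514 = -1537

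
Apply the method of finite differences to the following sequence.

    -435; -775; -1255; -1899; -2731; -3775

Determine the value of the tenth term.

-10551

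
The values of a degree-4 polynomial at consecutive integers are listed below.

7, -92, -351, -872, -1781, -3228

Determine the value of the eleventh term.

D1: -99 , -259 , -521 , -909 , -1447
D2: -160 , -262 , -388 , -538
D3: -102 , -126 , -150
D4: -24 , -24
Fourth differences constant at -24.
-150 − 24 = -174;  -538 − 174 = -712;  -1447 − 712 = -2159;  -3228 − 2159 = -5387
-174 − 24 = -198;  -712 − 198 = -910;  -2159 − 910 = -3069;  -5387 − 3069 = -8456
-198 − 24 = -222;  -910 − 222 = -1132;  -3069 − 1132 = -4201;  -8456 − 4201 = -12657
-222 − 24 = -246;  -1132 − 246 = -1378;  -4201 − 1378 = -5579;  -12657 − 5579 = -18236
-246 − 24 = -270;  -1378 − 270 = -1648;  -5579 − 1648 = -7227;  -18236 − 7227 = -25463

-25463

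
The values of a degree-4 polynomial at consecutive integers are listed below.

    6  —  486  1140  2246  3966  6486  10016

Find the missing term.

Using the last 6 terms:
654, 1106, 1720, 2520, 3530
452, 614, 800, 1010
162, 186, 210
24, 24
Constant fourth difference = 24.
Extend backward: 162 − 24 = 138;  452 − 138 = 314;  654 − 314 = 340;  486 − 340 = 146

146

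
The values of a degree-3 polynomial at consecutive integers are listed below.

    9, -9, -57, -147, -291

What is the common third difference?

-12

D1: -18, -48, -90, -144
D2: -30, -42, -54
D3: -12, -12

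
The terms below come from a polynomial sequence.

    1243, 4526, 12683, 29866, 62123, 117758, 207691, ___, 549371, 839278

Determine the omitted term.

345818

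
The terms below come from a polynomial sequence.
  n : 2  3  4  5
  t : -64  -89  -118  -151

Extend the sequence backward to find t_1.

-43

Δ: -25, -29, -33
Δ²: -4, -4
The second differences are constant at -4.
Work back: -25 + 4 = -21;  -64 + 21 = -43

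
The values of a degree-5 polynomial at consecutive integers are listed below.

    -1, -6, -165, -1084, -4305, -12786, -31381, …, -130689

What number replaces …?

-67320

Using the first 7 terms:
D1: -5  -159  -919  -3221  -8481  -18595
D2: -154  -760  -2302  -5260  -10114
D3: -606  -1542  -2958  -4854
D4: -936  -1416  -1896
D5: -480  -480
Constant fifth difference = -480.
Extend forward: -1896 − 480 = -2376;  -4854 − 2376 = -7230;  -10114 − 7230 = -17344;  -18595 − 17344 = -35939;  -31381 − 35939 = -67320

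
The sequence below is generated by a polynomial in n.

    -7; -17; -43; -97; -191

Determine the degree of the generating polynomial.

First differences: -10, -26, -54, -94
Second differences: -16, -28, -40
Third differences: -12, -12
The third differences are constant, so the polynomial has degree 3.

3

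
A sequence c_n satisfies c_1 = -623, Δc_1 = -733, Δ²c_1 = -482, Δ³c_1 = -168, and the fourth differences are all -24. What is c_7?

-15971

Build the table forward from the leading diagonal:
Fourth differences: -24  -24  -24  -24  -24  -24  -24
Third differences: -168  -192  -216  -240  -264  -288  -312
Second differences: -482  -650  -842  -1058  -1298  -1562  -1850
First differences: -733  -1215  -1865  -2707  -3765  -5063  -6625
c: -623  -1356  -2571  -4436  -7143  -10908  -15971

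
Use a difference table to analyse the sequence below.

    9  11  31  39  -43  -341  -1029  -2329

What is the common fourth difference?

D1: 2, 20, 8, -82, -298, -688, -1300
D2: 18, -12, -90, -216, -390, -612
D3: -30, -78, -126, -174, -222
D4: -48, -48, -48, -48

-48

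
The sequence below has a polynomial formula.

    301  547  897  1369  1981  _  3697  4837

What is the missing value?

Using the first 5 terms:
First differences: 246  350  472  612
Second differences: 104  122  140
Third differences: 18  18
Constant third difference = 18.
Extend forward: 140 + 18 = 158;  612 + 158 = 770;  1981 + 770 = 2751

2751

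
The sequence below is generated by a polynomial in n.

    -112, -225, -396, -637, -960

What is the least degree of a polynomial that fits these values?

First differences: -113, -171, -241, -323
Second differences: -58, -70, -82
Third differences: -12, -12
The third differences are constant, so the polynomial has degree 3.

3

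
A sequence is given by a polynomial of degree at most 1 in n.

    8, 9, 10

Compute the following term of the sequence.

11

1, 1
Constant first difference = 1, so extend:
10 + 1 = 11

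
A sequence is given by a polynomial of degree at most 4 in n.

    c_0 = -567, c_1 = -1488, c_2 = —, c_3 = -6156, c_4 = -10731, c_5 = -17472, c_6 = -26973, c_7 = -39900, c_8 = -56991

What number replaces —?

-3225

Using the last 6 terms:
Δ: -4575  -6741  -9501  -12927  -17091
Δ²: -2166  -2760  -3426  -4164
Δ³: -594  -666  -738
Δ⁴: -72  -72
Constant fourth difference = -72.
Extend backward: -594 + 72 = -522;  -2166 + 522 = -1644;  -4575 + 1644 = -2931;  -6156 + 2931 = -3225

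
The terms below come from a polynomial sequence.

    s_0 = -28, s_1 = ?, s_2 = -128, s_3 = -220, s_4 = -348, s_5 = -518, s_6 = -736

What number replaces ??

-66

Using the last 5 terms:
-92, -128, -170, -218
-36, -42, -48
-6, -6
Constant third difference = -6.
Extend backward: -36 + 6 = -30;  -92 + 30 = -62;  -128 + 62 = -66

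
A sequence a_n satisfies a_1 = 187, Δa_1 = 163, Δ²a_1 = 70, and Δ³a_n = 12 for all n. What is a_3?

Build the table forward from the leading diagonal:
Third differences: 12, 12, 12
Second differences: 70, 82, 94
First differences: 163, 233, 315
a: 187, 350, 583

583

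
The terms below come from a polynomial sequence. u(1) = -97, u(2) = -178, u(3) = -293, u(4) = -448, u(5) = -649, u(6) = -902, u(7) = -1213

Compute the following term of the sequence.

-1588

D1: -81, -115, -155, -201, -253, -311
D2: -34, -40, -46, -52, -58
D3: -6, -6, -6, -6
The third differences are constant (-6).
-58 − 6 = -64;  -311 − 64 = -375;  -1213 − 375 = -1588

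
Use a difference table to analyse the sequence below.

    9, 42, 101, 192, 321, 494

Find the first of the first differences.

33

First differences: 33, 59, 91, 129, 173
Second differences: 26, 32, 38, 44
Third differences: 6, 6, 6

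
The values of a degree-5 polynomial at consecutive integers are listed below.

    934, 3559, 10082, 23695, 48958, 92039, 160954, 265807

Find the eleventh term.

933394

2625 , 6523 , 13613 , 25263 , 43081 , 68915 , 104853
3898 , 7090 , 11650 , 17818 , 25834 , 35938
3192 , 4560 , 6168 , 8016 , 10104
1368 , 1608 , 1848 , 2088
240 , 240 , 240
Constant fifth difference = 240, so extend:
2088 + 240 = 2328;  10104 + 2328 = 12432;  35938 + 12432 = 48370;  104853 + 48370 = 153223;  265807 + 153223 = 419030
2328 + 240 = 2568;  12432 + 2568 = 15000;  48370 + 15000 = 63370;  153223 + 63370 = 216593;  419030 + 216593 = 635623
2568 + 240 = 2808;  15000 + 2808 = 17808;  63370 + 17808 = 81178;  216593 + 81178 = 297771;  635623 + 297771 = 933394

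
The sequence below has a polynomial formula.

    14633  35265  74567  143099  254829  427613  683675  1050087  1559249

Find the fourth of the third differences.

22224

Δ: 20632, 39302, 68532, 111730, 172784, 256062, 366412, 509162
Δ²: 18670, 29230, 43198, 61054, 83278, 110350, 142750
Δ³: 10560, 13968, 17856, 22224, 27072, 32400
Δ⁴: 3408, 3888, 4368, 4848, 5328
Δ⁵: 480, 480, 480, 480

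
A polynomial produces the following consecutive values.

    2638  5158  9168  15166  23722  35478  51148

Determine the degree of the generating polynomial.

Δ: 2520, 4010, 5998, 8556, 11756, 15670
Δ²: 1490, 1988, 2558, 3200, 3914
Δ³: 498, 570, 642, 714
Δ⁴: 72, 72, 72
The fourth differences are constant, so the polynomial has degree 4.

4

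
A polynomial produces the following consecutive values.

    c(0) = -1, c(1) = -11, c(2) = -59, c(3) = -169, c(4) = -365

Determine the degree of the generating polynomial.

Δ: -10, -48, -110, -196
Δ²: -38, -62, -86
Δ³: -24, -24
The third differences are constant, so the polynomial has degree 3.

3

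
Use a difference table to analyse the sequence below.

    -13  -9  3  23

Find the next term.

51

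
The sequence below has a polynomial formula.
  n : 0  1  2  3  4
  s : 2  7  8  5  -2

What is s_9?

-97

Δ: 5, 1, -3, -7
Δ²: -4, -4, -4
The second differences are constant (-4).
-7 − 4 = -11;  -2 − 11 = -13
-11 − 4 = -15;  -13 − 15 = -28
-15 − 4 = -19;  -28 − 19 = -47
-19 − 4 = -23;  -47 − 23 = -70
-23 − 4 = -27;  -70 − 27 = -97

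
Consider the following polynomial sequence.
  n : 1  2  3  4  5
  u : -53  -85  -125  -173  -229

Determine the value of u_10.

-629

Δ: -32  -40  -48  -56
Δ²: -8  -8  -8
Constant second difference = -8, so extend:
-56 − 8 = -64;  -229 − 64 = -293
-64 − 8 = -72;  -293 − 72 = -365
-72 − 8 = -80;  -365 − 80 = -445
-80 − 8 = -88;  -445 − 88 = -533
-88 − 8 = -96;  -533 − 96 = -629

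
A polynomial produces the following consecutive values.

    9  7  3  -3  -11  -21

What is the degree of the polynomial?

2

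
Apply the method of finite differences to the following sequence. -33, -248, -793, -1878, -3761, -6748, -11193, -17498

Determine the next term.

-26113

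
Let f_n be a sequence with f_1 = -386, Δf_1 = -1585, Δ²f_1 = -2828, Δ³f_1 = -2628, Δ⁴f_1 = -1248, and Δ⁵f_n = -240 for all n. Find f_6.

-69351

Build the table forward from the leading diagonal:
Fifth differences: -240, -240, -240, -240, -240, -240
Fourth differences: -1248, -1488, -1728, -1968, -2208, -2448
Third differences: -2628, -3876, -5364, -7092, -9060, -11268
Second differences: -2828, -5456, -9332, -14696, -21788, -30848
First differences: -1585, -4413, -9869, -19201, -33897, -55685
f: -386, -1971, -6384, -16253, -35454, -69351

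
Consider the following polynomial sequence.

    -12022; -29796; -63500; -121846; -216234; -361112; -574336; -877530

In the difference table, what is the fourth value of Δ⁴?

D1: -17774, -33704, -58346, -94388, -144878, -213224, -303194
D2: -15930, -24642, -36042, -50490, -68346, -89970
D3: -8712, -11400, -14448, -17856, -21624
D4: -2688, -3048, -3408, -3768
D5: -360, -360, -360

-3768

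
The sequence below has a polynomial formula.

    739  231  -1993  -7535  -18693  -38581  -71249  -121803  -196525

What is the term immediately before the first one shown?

First differences: -508  -2224  -5542  -11158  -19888  -32668  -50554  -74722
Second differences: -1716  -3318  -5616  -8730  -12780  -17886  -24168
Third differences: -1602  -2298  -3114  -4050  -5106  -6282
Fourth differences: -696  -816  -936  -1056  -1176
Fifth differences: -120  -120  -120  -120
The fifth differences are constant at -120.
Work back: -696 + 120 = -576;  -1602 + 576 = -1026;  -1716 + 1026 = -690;  -508 + 690 = 182;  739 − 182 = 557

557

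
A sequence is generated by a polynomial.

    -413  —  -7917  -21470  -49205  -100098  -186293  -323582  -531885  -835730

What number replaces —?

Using the last 8 terms:
Δ: -13553  -27735  -50893  -86195  -137289  -208303  -303845
Δ²: -14182  -23158  -35302  -51094  -71014  -95542
Δ³: -8976  -12144  -15792  -19920  -24528
Δ⁴: -3168  -3648  -4128  -4608
Δ⁵: -480  -480  -480
Constant fifth difference = -480.
Extend backward: -3168 + 480 = -2688;  -8976 + 2688 = -6288;  -14182 + 6288 = -7894;  -13553 + 7894 = -5659;  -7917 + 5659 = -2258

-2258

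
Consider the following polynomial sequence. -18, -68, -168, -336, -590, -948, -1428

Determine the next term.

D1: -50  -100  -168  -254  -358  -480
D2: -50  -68  -86  -104  -122
D3: -18  -18  -18  -18
Third differences constant at -18.
-122 − 18 = -140;  -480 − 140 = -620;  -1428 − 620 = -2048

-2048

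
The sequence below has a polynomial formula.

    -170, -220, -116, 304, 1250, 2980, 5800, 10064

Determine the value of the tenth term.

D1: -50, 104, 420, 946, 1730, 2820, 4264
D2: 154, 316, 526, 784, 1090, 1444
D3: 162, 210, 258, 306, 354
D4: 48, 48, 48, 48
Constant fourth difference = 48, so extend:
354 + 48 = 402;  1444 + 402 = 1846;  4264 + 1846 = 6110;  10064 + 6110 = 16174
402 + 48 = 450;  1846 + 450 = 2296;  6110 + 2296 = 8406;  16174 + 8406 = 24580

24580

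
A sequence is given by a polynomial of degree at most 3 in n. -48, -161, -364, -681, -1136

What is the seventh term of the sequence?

Δ: -113, -203, -317, -455
Δ²: -90, -114, -138
Δ³: -24, -24
Constant third difference = -24, so extend:
-138 − 24 = -162;  -455 − 162 = -617;  -1136 − 617 = -1753
-162 − 24 = -186;  -617 − 186 = -803;  -1753 − 803 = -2556

-2556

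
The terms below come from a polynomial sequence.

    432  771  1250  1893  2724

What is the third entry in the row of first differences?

643

Δ: 339, 479, 643, 831
Δ²: 140, 164, 188
Δ³: 24, 24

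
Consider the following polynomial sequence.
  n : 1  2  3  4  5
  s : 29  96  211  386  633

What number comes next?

D1: 67, 115, 175, 247
D2: 48, 60, 72
D3: 12, 12
Third differences constant at 12.
72 + 12 = 84;  247 + 84 = 331;  633 + 331 = 964

964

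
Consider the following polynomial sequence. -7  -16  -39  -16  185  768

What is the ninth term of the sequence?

7929

-9  -23  23  201  583
-14  46  178  382
60  132  204
72  72
Constant fourth difference = 72, so extend:
204 + 72 = 276;  382 + 276 = 658;  583 + 658 = 1241;  768 + 1241 = 2009
276 + 72 = 348;  658 + 348 = 1006;  1241 + 1006 = 2247;  2009 + 2247 = 4256
348 + 72 = 420;  1006 + 420 = 1426;  2247 + 1426 = 3673;  4256 + 3673 = 7929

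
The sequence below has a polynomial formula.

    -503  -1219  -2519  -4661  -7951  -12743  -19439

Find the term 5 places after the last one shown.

-98909

D1: -716, -1300, -2142, -3290, -4792, -6696
D2: -584, -842, -1148, -1502, -1904
D3: -258, -306, -354, -402
D4: -48, -48, -48
Fourth differences constant at -48.
-402 − 48 = -450;  -1904 − 450 = -2354;  -6696 − 2354 = -9050;  -19439 − 9050 = -28489
-450 − 48 = -498;  -2354 − 498 = -2852;  -9050 − 2852 = -11902;  -28489 − 11902 = -40391
-498 − 48 = -546;  -2852 − 546 = -3398;  -11902 − 3398 = -15300;  -40391 − 15300 = -55691
-546 − 48 = -594;  -3398 − 594 = -3992;  -15300 − 3992 = -19292;  -55691 − 19292 = -74983
-594 − 48 = -642;  -3992 − 642 = -4634;  -19292 − 4634 = -23926;  -74983 − 23926 = -98909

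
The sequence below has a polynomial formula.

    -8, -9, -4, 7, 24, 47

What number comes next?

D1: -1 , 5 , 11 , 17 , 23
D2: 6 , 6 , 6 , 6
The second differences are constant (6).
23 + 6 = 29;  47 + 29 = 76

76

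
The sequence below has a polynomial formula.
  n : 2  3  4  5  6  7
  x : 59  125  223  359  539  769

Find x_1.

19

D1: 66  98  136  180  230
D2: 32  38  44  50
D3: 6  6  6
The third differences are constant at 6.
Work back: 32 − 6 = 26;  66 − 26 = 40;  59 − 40 = 19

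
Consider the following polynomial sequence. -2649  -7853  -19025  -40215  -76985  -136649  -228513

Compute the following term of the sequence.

-364115

Δ: -5204, -11172, -21190, -36770, -59664, -91864
Δ²: -5968, -10018, -15580, -22894, -32200
Δ³: -4050, -5562, -7314, -9306
Δ⁴: -1512, -1752, -1992
Δ⁵: -240, -240
The fifth differences are constant (-240).
-1992 − 240 = -2232;  -9306 − 2232 = -11538;  -32200 − 11538 = -43738;  -91864 − 43738 = -135602;  -228513 − 135602 = -364115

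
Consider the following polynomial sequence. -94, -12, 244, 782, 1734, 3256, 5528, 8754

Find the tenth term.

19004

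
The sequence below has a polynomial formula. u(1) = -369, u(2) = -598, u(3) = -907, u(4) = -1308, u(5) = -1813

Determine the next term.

-2434

D1: -229, -309, -401, -505
D2: -80, -92, -104
D3: -12, -12
Constant third difference = -12, so extend:
-104 − 12 = -116;  -505 − 116 = -621;  -1813 − 621 = -2434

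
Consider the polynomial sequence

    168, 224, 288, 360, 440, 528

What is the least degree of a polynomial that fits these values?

D1: 56, 64, 72, 80, 88
D2: 8, 8, 8, 8
The second differences are constant, so the polynomial has degree 2.

2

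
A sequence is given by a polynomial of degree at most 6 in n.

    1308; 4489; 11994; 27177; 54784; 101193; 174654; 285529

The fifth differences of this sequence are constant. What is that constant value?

240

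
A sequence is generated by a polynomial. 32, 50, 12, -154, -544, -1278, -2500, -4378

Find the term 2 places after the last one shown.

-10894

Δ: 18  -38  -166  -390  -734  -1222  -1878
Δ²: -56  -128  -224  -344  -488  -656
Δ³: -72  -96  -120  -144  -168
Δ⁴: -24  -24  -24  -24
The fourth differences are constant (-24).
-168 − 24 = -192;  -656 − 192 = -848;  -1878 − 848 = -2726;  -4378 − 2726 = -7104
-192 − 24 = -216;  -848 − 216 = -1064;  -2726 − 1064 = -3790;  -7104 − 3790 = -10894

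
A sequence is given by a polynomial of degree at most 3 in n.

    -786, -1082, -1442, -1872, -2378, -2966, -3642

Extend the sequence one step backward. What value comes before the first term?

Δ: -296, -360, -430, -506, -588, -676
Δ²: -64, -70, -76, -82, -88
Δ³: -6, -6, -6, -6
The third differences are constant at -6.
Work back: -64 + 6 = -58;  -296 + 58 = -238;  -786 + 238 = -548

-548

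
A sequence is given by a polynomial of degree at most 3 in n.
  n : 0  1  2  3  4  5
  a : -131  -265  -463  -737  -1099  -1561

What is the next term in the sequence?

-2135

First differences: -134  -198  -274  -362  -462
Second differences: -64  -76  -88  -100
Third differences: -12  -12  -12
Third differences constant at -12.
-100 − 12 = -112;  -462 − 112 = -574;  -1561 − 574 = -2135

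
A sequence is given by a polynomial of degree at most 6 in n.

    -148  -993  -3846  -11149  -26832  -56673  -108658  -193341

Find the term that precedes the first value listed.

3

First differences: -845, -2853, -7303, -15683, -29841, -51985, -84683
Second differences: -2008, -4450, -8380, -14158, -22144, -32698
Third differences: -2442, -3930, -5778, -7986, -10554
Fourth differences: -1488, -1848, -2208, -2568
Fifth differences: -360, -360, -360
The fifth differences are constant at -360.
Work back: -1488 + 360 = -1128;  -2442 + 1128 = -1314;  -2008 + 1314 = -694;  -845 + 694 = -151;  -148 + 151 = 3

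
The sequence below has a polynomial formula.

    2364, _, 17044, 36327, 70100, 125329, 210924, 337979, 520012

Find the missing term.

Using the last 7 terms:
19283, 33773, 55229, 85595, 127055, 182033
14490, 21456, 30366, 41460, 54978
6966, 8910, 11094, 13518
1944, 2184, 2424
240, 240
Constant fifth difference = 240.
Extend backward: 1944 − 240 = 1704;  6966 − 1704 = 5262;  14490 − 5262 = 9228;  19283 − 9228 = 10055;  17044 − 10055 = 6989

6989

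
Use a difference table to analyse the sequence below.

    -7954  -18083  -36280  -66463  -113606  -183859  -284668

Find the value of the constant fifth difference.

D1: -10129, -18197, -30183, -47143, -70253, -100809
D2: -8068, -11986, -16960, -23110, -30556
D3: -3918, -4974, -6150, -7446
D4: -1056, -1176, -1296
D5: -120, -120

-120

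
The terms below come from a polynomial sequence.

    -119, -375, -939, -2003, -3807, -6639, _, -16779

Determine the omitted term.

Using the first 6 terms:
D1: -256, -564, -1064, -1804, -2832
D2: -308, -500, -740, -1028
D3: -192, -240, -288
D4: -48, -48
Constant fourth difference = -48.
Extend forward: -288 − 48 = -336;  -1028 − 336 = -1364;  -2832 − 1364 = -4196;  -6639 − 4196 = -10835

-10835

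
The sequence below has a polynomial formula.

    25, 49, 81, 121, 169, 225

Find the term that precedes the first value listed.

9

First differences: 24, 32, 40, 48, 56
Second differences: 8, 8, 8, 8
The second differences are constant at 8.
Work back: 24 − 8 = 16;  25 − 16 = 9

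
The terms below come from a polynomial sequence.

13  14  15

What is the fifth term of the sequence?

17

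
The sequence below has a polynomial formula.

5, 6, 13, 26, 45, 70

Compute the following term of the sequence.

101

First differences: 1  7  13  19  25
Second differences: 6  6  6  6
Constant second difference = 6, so extend:
25 + 6 = 31;  70 + 31 = 101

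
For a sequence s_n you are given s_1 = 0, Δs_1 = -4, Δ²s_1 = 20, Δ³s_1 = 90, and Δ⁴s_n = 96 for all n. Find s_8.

6902

Build the table forward from the leading diagonal:
Fourth differences: 96  96  96  96  96  96  96  96
Third differences: 90  186  282  378  474  570  666  762
Second differences: 20  110  296  578  956  1430  2000  2666
First differences: -4  16  126  422  1000  1956  3386  5386
s: 0  -4  12  138  560  1560  3516  6902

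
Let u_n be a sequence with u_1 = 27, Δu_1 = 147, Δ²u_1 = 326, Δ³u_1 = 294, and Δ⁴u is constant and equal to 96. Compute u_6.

Build the table forward from the leading diagonal:
Δ⁴: 96, 96, 96, 96, 96, 96
Δ³: 294, 390, 486, 582, 678, 774
Δ²: 326, 620, 1010, 1496, 2078, 2756
Δ: 147, 473, 1093, 2103, 3599, 5677
u: 27, 174, 647, 1740, 3843, 7442

7442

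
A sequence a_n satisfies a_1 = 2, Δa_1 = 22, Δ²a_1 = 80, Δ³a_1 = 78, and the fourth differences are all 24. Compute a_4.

386

Build the table forward from the leading diagonal:
Δ⁴: 24  24  24  24
Δ³: 78  102  126  150
Δ²: 80  158  260  386
Δ: 22  102  260  520
a: 2  24  126  386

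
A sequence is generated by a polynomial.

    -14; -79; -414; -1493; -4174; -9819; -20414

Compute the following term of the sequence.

-38689

-65, -335, -1079, -2681, -5645, -10595
-270, -744, -1602, -2964, -4950
-474, -858, -1362, -1986
-384, -504, -624
-120, -120
The fifth differences are constant (-120).
-624 − 120 = -744;  -1986 − 744 = -2730;  -4950 − 2730 = -7680;  -10595 − 7680 = -18275;  -20414 − 18275 = -38689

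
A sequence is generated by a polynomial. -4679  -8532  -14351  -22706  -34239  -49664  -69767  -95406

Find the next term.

-127511

D1: -3853  -5819  -8355  -11533  -15425  -20103  -25639
D2: -1966  -2536  -3178  -3892  -4678  -5536
D3: -570  -642  -714  -786  -858
D4: -72  -72  -72  -72
Fourth differences constant at -72.
-858 − 72 = -930;  -5536 − 930 = -6466;  -25639 − 6466 = -32105;  -95406 − 32105 = -127511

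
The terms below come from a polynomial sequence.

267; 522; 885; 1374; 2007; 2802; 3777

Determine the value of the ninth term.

D1: 255  363  489  633  795  975
D2: 108  126  144  162  180
D3: 18  18  18  18
Third differences constant at 18.
180 + 18 = 198;  975 + 198 = 1173;  3777 + 1173 = 4950
198 + 18 = 216;  1173 + 216 = 1389;  4950 + 1389 = 6339

6339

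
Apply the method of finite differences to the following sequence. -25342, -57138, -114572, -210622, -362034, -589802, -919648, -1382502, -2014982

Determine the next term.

-2859874

-31796, -57434, -96050, -151412, -227768, -329846, -462854, -632480
-25638, -38616, -55362, -76356, -102078, -133008, -169626
-12978, -16746, -20994, -25722, -30930, -36618
-3768, -4248, -4728, -5208, -5688
-480, -480, -480, -480
Fifth differences constant at -480.
-5688 − 480 = -6168;  -36618 − 6168 = -42786;  -169626 − 42786 = -212412;  -632480 − 212412 = -844892;  -2014982 − 844892 = -2859874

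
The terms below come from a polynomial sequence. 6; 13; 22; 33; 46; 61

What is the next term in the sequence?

First differences: 7  9  11  13  15
Second differences: 2  2  2  2
Second differences constant at 2.
15 + 2 = 17;  61 + 17 = 78

78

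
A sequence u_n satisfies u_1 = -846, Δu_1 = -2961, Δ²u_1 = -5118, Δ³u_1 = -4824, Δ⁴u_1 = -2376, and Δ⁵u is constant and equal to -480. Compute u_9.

Build the table forward from the leading diagonal:
Δ⁵: -480  -480  -480  -480  -480  -480  -480  -480  -480
Δ⁴: -2376  -2856  -3336  -3816  -4296  -4776  -5256  -5736  -6216
Δ³: -4824  -7200  -10056  -13392  -17208  -21504  -26280  -31536  -37272
Δ²: -5118  -9942  -17142  -27198  -40590  -57798  -79302  -105582  -137118
Δ: -2961  -8079  -18021  -35163  -62361  -102951  -160749  -240051  -345633
u: -846  -3807  -11886  -29907  -65070  -127431  -230382  -391131  -631182

-631182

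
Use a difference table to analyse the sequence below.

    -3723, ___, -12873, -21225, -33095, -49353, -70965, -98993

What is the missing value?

-7265

Using the last 6 terms:
First differences: -8352  -11870  -16258  -21612  -28028
Second differences: -3518  -4388  -5354  -6416
Third differences: -870  -966  -1062
Fourth differences: -96  -96
Constant fourth difference = -96.
Extend backward: -870 + 96 = -774;  -3518 + 774 = -2744;  -8352 + 2744 = -5608;  -12873 + 5608 = -7265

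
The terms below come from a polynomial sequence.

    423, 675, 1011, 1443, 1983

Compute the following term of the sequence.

Δ: 252, 336, 432, 540
Δ²: 84, 96, 108
Δ³: 12, 12
Third differences constant at 12.
108 + 12 = 120;  540 + 120 = 660;  1983 + 660 = 2643

2643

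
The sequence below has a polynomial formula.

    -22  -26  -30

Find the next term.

-34

-4, -4
The first differences are constant (-4).
-30 − 4 = -34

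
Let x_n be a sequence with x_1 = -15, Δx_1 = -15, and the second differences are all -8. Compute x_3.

-53

Build the table forward from the leading diagonal:
D2: -8, -8, -8
D1: -15, -23, -31
x: -15, -30, -53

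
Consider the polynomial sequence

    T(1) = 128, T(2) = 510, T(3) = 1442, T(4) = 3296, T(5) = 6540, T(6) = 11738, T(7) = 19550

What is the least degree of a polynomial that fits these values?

D1: 382, 932, 1854, 3244, 5198, 7812
D2: 550, 922, 1390, 1954, 2614
D3: 372, 468, 564, 660
D4: 96, 96, 96
The fourth differences are constant, so the polynomial has degree 4.

4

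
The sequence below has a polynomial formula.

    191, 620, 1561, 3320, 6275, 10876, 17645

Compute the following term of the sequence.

D1: 429  941  1759  2955  4601  6769
D2: 512  818  1196  1646  2168
D3: 306  378  450  522
D4: 72  72  72
Constant fourth difference = 72, so extend:
522 + 72 = 594;  2168 + 594 = 2762;  6769 + 2762 = 9531;  17645 + 9531 = 27176

27176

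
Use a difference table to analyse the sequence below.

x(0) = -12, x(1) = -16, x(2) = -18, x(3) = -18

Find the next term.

D1: -4, -2, 0
D2: 2, 2
Second differences constant at 2.
0 + 2 = 2;  -18 + 2 = -16

-16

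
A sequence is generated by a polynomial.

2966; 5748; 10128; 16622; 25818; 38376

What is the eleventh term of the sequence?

Δ: 2782  4380  6494  9196  12558
Δ²: 1598  2114  2702  3362
Δ³: 516  588  660
Δ⁴: 72  72
Constant fourth difference = 72, so extend:
660 + 72 = 732;  3362 + 732 = 4094;  12558 + 4094 = 16652;  38376 + 16652 = 55028
732 + 72 = 804;  4094 + 804 = 4898;  16652 + 4898 = 21550;  55028 + 21550 = 76578
804 + 72 = 876;  4898 + 876 = 5774;  21550 + 5774 = 27324;  76578 + 27324 = 103902
876 + 72 = 948;  5774 + 948 = 6722;  27324 + 6722 = 34046;  103902 + 34046 = 137948
948 + 72 = 1020;  6722 + 1020 = 7742;  34046 + 7742 = 41788;  137948 + 41788 = 179736

179736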